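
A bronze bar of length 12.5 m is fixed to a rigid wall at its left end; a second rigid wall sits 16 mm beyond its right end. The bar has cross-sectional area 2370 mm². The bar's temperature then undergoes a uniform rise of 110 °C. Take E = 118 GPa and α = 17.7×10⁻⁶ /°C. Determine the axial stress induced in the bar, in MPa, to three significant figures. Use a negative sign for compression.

-78.7 MPa

Free thermal expansion αLΔT = 17.7e-6 · 12500 · 110 = 24.34 mm.
The walls engage after the gap closes; constrained expansion = 24.34 − 16 = 8.337 mm.
The walls impose strain ε = −(8.337)/12500 = -6.6700e-04; σ = Eε = 118000 · -6.6700e-04 = -78.71 MPa.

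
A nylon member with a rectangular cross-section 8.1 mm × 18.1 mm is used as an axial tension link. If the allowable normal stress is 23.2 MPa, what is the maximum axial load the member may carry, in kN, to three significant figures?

A = 146.6 mm².
P_max = σ_allow · A = 23.2 · 146.6 = 3401 N = 3.401 kN.

3.40 kN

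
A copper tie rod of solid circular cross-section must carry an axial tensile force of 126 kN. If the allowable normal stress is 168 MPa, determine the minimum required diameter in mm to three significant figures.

30.9 mm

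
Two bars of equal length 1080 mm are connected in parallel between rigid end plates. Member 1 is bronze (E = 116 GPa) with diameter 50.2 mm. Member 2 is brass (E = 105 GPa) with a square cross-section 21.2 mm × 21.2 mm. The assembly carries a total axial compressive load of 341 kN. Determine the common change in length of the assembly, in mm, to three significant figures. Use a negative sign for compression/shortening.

-1.33 mm

A_1 = 1979 mm².
A_2 = 449.4 mm².
Equal strain + equilibrium ⇒ each member carries load in proportion to AE: A₁E₁ = 229600000 N, A₂E₂ = 47190000 N, ΣAE = 276800000 N.
δ = PL/ΣAE = -341000·1080/276800000 = -1.331 mm.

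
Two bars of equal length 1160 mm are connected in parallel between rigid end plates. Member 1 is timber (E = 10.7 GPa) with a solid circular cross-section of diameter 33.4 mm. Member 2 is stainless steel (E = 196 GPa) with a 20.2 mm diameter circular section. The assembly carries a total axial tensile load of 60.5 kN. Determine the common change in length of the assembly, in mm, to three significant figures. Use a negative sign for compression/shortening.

0.972 mm

A_1 = 876.2 mm².
A_2 = 320.5 mm².
Equal strain + equilibrium ⇒ each member carries load in proportion to AE: A₁E₁ = 9375000 N, A₂E₂ = 62810000 N, ΣAE = 72190000 N.
δ = PL/ΣAE = 60500·1160/72190000 = 0.9722 mm.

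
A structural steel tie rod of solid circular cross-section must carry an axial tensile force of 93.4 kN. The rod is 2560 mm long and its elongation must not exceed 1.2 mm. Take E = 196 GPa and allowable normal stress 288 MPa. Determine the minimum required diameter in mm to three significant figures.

Required area A ≥ P/σ_allow = 93400/288 = 324.3 mm².
For a solid circular section, d ≥ √(4A/π) = 20.32 mm.
Elongation limit: A ≥ PL/(Eδ_allow) = 93400·2560/(196000·1.2) = 1017 mm² ⇒ d ≥ 35.98 mm.
The elongation limit governs.

36.0 mm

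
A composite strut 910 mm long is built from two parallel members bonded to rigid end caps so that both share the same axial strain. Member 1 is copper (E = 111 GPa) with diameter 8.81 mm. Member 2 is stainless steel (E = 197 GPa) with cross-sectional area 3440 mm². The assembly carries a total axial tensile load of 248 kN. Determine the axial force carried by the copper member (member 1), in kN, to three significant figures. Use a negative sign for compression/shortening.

A_1 = 60.96 mm².
Equal strain + equilibrium ⇒ each member carries load in proportion to AE: A₁E₁ = 6767000 N, A₂E₂ = 677700000 N, ΣAE = 684400000 N.
F₁ = P·A₁E₁/ΣAE = 248000·6767000/684400000 = 2452 N.

2.45 kN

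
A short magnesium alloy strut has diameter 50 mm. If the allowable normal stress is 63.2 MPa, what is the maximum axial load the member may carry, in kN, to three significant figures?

124 kN

A = 1963 mm².
P_max = σ_allow · A = 63.2 · 1963 = 124100 N = 124.1 kN.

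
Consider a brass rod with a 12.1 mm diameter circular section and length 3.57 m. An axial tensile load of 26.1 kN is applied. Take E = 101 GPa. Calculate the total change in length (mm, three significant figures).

8.02 mm

A = 115 mm².
δ_mech = NL/(AE) = 26100·3570/(115·101000) = 8.023 mm.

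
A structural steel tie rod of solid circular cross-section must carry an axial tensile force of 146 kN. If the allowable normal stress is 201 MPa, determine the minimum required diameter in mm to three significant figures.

30.4 mm

Required area A ≥ P/σ_allow = 146000/201 = 726.4 mm².
For a solid circular section, d ≥ √(4A/π) = 30.41 mm.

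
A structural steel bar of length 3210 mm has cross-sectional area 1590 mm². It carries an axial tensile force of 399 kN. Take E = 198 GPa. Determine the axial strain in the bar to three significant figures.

0.00127

σ = N/A = 250.9 MPa; ε = σ/E = 250.9/198000 = 1.267e-03.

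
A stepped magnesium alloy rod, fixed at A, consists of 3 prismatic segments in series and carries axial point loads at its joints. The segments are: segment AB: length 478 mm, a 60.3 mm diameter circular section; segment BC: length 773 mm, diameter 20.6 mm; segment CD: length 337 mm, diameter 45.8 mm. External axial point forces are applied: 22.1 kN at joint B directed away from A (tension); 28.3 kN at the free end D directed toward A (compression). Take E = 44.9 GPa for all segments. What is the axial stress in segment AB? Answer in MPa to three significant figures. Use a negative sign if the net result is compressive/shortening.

Internal axial forces (sectioning from the free end, tension +): N_CD = -28.3 kN, N_BC = -28.3 kN, N_AB = -6.2 kN.
A_AB = 2856 mm².
σ_AB = N_AB/A_AB = -6200/2856 = -2.171 MPa.

-2.17 MPa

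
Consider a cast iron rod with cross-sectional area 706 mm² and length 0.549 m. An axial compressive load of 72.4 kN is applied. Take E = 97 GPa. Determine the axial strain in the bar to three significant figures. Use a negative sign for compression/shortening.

σ = N/A = -102.5 MPa; ε = σ/E = -102.5/97000 = -1.057e-03.

-0.00106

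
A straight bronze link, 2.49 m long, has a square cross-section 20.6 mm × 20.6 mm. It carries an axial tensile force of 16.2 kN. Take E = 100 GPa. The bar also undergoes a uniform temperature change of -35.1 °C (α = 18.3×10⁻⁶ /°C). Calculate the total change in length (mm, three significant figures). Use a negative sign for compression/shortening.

A = 424.4 mm².
δ_mech = NL/(AE) = 16200·2490/(424.4·100000) = 0.9506 mm.
δ_thermal = αLΔT = 18.3e-6·2490·-35.1 = -1.599 mm.
δ = δ_mech + δ_thermal = -0.6488 mm.

-0.649 mm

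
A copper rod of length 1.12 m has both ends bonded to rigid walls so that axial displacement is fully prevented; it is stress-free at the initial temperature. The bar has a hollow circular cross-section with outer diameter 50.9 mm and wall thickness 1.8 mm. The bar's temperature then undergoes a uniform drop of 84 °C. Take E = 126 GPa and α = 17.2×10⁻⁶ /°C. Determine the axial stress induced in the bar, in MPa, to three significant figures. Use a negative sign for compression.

182 MPa

Free thermal expansion αLΔT = 17.2e-6 · 1120 · -84 = -1.618 mm.
The walls impose strain ε = −(-1.618)/1120 = 1.4448e-03; σ = Eε = 126000 · 1.4448e-03 = 182 MPa.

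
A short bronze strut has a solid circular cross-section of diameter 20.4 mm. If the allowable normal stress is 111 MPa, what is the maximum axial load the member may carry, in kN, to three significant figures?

A = 326.9 mm².
P_max = σ_allow · A = 111 · 326.9 = 36280 N = 36.28 kN.

36.3 kN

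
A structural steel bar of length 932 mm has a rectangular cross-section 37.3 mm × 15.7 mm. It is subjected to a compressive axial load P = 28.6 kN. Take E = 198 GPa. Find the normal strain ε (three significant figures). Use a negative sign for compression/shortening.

-2.47e-04

A = 585.6 mm².
σ = N/A = -48.84 MPa; ε = σ/E = -48.84/198000 = -2.467e-04.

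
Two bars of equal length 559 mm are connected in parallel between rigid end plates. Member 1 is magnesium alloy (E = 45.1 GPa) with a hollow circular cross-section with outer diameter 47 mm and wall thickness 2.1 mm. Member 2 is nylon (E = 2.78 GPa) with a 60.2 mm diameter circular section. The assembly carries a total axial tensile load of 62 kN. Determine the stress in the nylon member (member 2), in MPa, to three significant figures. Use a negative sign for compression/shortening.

A_1 = 296.2 mm².
A_2 = 2846 mm².
Equal strain + equilibrium ⇒ each member carries load in proportion to AE: A₁E₁ = 13360000 N, A₂E₂ = 7913000 N, ΣAE = 21270000 N.
σ₂ = P·E₂/ΣAE = 62000·2780/21270000 = 8.103 MPa.

8.10 MPa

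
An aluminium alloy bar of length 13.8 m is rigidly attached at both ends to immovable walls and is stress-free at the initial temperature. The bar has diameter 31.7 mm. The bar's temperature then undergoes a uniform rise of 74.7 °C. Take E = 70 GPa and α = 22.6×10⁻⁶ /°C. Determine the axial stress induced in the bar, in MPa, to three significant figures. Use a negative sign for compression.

Free thermal expansion αLΔT = 22.6e-6 · 13800 · 74.7 = 23.3 mm.
The walls impose strain ε = −(23.3)/13800 = -1.6882e-03; σ = Eε = 70000 · -1.6882e-03 = -118.2 MPa.

-118 MPa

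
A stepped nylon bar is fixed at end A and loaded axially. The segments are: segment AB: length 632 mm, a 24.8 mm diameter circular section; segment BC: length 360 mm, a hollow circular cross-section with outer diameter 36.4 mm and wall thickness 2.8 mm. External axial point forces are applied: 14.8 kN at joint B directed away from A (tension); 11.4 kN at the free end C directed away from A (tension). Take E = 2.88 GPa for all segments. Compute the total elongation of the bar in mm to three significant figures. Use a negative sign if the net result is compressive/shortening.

16.7 mm

Internal axial forces (sectioning from the free end, tension +): N_BC = 11.4 kN, N_AB = 26.2 kN.
A_AB = 483.1 mm².
A_BC = 295.6 mm².
δ_AB = 26200·632/(483.1·2880) = 11.9 mm
δ_BC = 11400·360/(295.6·2880) = 4.821 mm
δ = Σδ_i = 16.72 mm.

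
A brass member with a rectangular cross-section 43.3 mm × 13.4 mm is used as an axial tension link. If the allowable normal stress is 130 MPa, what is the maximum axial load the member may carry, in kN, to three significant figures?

A = 580.2 mm².
P_max = σ_allow · A = 130 · 580.2 = 75430 N = 75.43 kN.

75.4 kN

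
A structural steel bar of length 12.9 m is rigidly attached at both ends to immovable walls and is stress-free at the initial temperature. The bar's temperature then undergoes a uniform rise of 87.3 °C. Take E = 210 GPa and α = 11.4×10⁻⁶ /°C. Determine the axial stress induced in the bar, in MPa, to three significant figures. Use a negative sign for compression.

Free thermal expansion αLΔT = 11.4e-6 · 12900 · 87.3 = 12.84 mm.
The walls impose strain ε = −(12.84)/12900 = -9.9522e-04; σ = Eε = 210000 · -9.9522e-04 = -209 MPa.

-209 MPa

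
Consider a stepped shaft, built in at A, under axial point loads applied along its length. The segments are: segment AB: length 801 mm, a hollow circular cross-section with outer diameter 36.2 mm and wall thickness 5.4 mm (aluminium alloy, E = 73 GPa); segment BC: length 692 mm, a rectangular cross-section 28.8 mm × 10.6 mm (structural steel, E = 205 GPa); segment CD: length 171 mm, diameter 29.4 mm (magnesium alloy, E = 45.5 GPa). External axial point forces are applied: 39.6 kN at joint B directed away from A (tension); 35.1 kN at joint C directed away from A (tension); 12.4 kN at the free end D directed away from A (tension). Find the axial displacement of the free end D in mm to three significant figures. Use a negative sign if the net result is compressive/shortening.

Internal axial forces (sectioning from the free end, tension +): N_CD = 12.4 kN, N_BC = 47.5 kN, N_AB = 87.1 kN.
A_AB = 522.5 mm².
A_BC = 305.3 mm².
A_CD = 678.9 mm².
δ_AB = 87100·801/(522.5·73000) = 1.829 mm
δ_BC = 47500·692/(305.3·205000) = 0.5252 mm
δ_CD = 12400·171/(678.9·45500) = 0.06865 mm
δ = Σδ_i = 2.423 mm.

2.42 mm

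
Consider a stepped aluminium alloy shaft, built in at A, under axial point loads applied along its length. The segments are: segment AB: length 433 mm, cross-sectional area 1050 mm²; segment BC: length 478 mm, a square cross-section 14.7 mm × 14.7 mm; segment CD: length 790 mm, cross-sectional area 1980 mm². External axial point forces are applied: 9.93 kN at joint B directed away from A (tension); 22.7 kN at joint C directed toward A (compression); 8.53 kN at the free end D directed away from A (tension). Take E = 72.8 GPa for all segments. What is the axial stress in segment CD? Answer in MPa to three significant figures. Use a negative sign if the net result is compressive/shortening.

4.31 MPa

Internal axial forces (sectioning from the free end, tension +): N_CD = 8.53 kN, N_BC = -14.17 kN, N_AB = -4.24 kN.
σ_CD = N_CD/A_CD = 8530/1980 = 4.308 MPa.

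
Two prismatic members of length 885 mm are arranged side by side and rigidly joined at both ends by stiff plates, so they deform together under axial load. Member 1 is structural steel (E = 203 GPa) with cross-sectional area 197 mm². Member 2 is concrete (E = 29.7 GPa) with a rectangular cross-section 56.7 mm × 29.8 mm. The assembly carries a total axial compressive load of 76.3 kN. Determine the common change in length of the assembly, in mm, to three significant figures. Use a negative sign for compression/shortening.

A_2 = 1690 mm².
Equal strain + equilibrium ⇒ each member carries load in proportion to AE: A₁E₁ = 39990000 N, A₂E₂ = 50180000 N, ΣAE = 90170000 N.
δ = PL/ΣAE = -76300·885/90170000 = -0.7488 mm.

-0.749 mm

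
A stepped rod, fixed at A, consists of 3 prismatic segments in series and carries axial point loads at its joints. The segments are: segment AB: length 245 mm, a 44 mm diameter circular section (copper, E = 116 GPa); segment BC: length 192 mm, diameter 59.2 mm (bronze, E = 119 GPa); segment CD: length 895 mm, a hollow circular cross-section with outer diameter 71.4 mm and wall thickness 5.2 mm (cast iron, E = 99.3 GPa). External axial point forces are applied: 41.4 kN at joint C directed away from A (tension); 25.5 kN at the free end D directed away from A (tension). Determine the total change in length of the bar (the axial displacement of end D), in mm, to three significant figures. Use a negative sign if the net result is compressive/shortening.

0.345 mm

Internal axial forces (sectioning from the free end, tension +): N_CD = 25.5 kN, N_BC = 66.9 kN, N_AB = 66.9 kN.
A_AB = 1521 mm².
A_BC = 2753 mm².
A_CD = 1081 mm².
δ_AB = 66900·245/(1521·116000) = 0.09293 mm
δ_BC = 66900·192/(2753·119000) = 0.03921 mm
δ_CD = 25500·895/(1081·99300) = 0.2125 mm
δ = Σδ_i = 0.3447 mm.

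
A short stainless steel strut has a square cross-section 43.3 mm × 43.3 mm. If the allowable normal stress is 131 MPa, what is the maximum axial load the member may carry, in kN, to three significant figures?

A = 1875 mm².
P_max = σ_allow · A = 131 · 1875 = 245600 N = 245.6 kN.

246 kN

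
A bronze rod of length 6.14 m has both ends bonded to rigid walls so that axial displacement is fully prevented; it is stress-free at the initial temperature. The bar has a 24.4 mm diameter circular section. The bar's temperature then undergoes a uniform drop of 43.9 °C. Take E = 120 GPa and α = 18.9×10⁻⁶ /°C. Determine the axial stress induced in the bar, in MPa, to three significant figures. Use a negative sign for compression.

99.6 MPa

Free thermal expansion αLΔT = 18.9e-6 · 6140 · -43.9 = -5.094 mm.
The walls impose strain ε = −(-5.094)/6140 = 8.2971e-04; σ = Eε = 120000 · 8.2971e-04 = 99.57 MPa.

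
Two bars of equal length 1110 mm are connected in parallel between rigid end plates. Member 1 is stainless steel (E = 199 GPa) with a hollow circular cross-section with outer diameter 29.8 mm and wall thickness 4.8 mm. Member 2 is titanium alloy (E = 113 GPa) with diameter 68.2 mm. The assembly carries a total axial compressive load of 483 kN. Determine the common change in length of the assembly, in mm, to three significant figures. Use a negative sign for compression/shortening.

-1.10 mm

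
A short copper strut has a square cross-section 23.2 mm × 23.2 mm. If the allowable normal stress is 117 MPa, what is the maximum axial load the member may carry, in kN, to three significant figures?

A = 538.2 mm².
P_max = σ_allow · A = 117 · 538.2 = 62970 N = 62.97 kN.

63.0 kN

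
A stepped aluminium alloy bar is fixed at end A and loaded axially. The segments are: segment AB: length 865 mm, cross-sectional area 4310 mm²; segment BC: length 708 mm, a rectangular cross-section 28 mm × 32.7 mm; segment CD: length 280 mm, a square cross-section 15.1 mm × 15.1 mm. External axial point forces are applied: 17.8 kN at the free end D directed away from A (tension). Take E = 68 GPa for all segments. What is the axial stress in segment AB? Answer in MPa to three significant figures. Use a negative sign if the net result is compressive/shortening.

Internal axial forces (sectioning from the free end, tension +): N_CD = 17.8 kN, N_BC = 17.8 kN, N_AB = 17.8 kN.
σ_AB = N_AB/A_AB = 17800/4310 = 4.13 MPa.

4.13 MPa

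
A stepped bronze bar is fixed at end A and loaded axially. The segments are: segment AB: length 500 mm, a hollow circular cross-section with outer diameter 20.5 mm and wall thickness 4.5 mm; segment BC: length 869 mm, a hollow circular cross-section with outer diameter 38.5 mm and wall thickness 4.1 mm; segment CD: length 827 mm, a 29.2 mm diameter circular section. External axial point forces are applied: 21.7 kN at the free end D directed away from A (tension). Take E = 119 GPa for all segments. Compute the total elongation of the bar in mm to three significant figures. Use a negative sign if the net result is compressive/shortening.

Internal axial forces (sectioning from the free end, tension +): N_CD = 21.7 kN, N_BC = 21.7 kN, N_AB = 21.7 kN.
A_AB = 226.2 mm².
A_BC = 443.1 mm².
A_CD = 669.7 mm².
δ_AB = 21700·500/(226.2·119000) = 0.4031 mm
δ_BC = 21700·869/(443.1·119000) = 0.3576 mm
δ_CD = 21700·827/(669.7·119000) = 0.2252 mm
δ = Σδ_i = 0.9859 mm.

0.986 mm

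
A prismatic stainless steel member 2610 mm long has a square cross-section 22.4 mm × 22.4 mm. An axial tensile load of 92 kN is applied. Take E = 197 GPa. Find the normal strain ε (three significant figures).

A = 501.8 mm².
σ = N/A = 183.4 MPa; ε = σ/E = 183.4/197000 = 9.307e-04.

9.31e-04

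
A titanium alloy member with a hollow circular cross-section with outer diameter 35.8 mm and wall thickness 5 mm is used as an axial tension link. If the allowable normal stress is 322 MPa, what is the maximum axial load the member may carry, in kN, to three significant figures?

156 kN

A = 483.8 mm².
P_max = σ_allow · A = 322 · 483.8 = 155800 N = 155.8 kN.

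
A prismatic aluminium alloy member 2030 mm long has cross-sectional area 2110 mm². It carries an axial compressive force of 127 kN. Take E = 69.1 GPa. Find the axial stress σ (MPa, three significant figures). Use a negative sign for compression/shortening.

-60.2 MPa

σ = N/A = -127000/2110 = -60.19 MPa.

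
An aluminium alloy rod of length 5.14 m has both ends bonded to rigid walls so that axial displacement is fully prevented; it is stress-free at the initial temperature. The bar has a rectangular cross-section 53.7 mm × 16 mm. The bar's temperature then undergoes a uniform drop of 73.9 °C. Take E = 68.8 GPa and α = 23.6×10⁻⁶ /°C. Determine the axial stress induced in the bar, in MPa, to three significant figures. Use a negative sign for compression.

120 MPa

Free thermal expansion αLΔT = 23.6e-6 · 5140 · -73.9 = -8.964 mm.
The walls impose strain ε = −(-8.964)/5140 = 1.7440e-03; σ = Eε = 68800 · 1.7440e-03 = 120 MPa.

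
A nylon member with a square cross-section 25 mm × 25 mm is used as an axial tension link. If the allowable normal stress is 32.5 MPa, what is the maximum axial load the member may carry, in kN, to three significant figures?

A = 625 mm².
P_max = σ_allow · A = 32.5 · 625 = 20310 N = 20.31 kN.

20.3 kN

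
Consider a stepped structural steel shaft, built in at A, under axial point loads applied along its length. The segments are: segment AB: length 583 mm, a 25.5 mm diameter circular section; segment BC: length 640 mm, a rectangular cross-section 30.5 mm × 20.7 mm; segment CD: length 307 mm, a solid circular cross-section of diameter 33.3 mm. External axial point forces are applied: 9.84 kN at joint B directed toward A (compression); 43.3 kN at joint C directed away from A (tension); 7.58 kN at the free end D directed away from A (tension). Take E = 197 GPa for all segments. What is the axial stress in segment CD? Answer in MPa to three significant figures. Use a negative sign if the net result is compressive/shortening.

8.70 MPa

Internal axial forces (sectioning from the free end, tension +): N_CD = 7.58 kN, N_BC = 50.88 kN, N_AB = 41.04 kN.
A_CD = 870.9 mm².
σ_CD = N_CD/A_CD = 7580/870.9 = 8.703 MPa.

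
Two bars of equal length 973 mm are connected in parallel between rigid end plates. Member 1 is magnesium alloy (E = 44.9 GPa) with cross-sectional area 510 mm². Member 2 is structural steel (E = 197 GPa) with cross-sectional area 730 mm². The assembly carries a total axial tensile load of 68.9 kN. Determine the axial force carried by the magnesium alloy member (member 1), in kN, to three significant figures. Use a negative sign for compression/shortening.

Equal strain + equilibrium ⇒ each member carries load in proportion to AE: A₁E₁ = 22900000 N, A₂E₂ = 143800000 N, ΣAE = 166700000 N.
F₁ = P·A₁E₁/ΣAE = 68900·22900000/166700000 = 9464 N.

9.46 kN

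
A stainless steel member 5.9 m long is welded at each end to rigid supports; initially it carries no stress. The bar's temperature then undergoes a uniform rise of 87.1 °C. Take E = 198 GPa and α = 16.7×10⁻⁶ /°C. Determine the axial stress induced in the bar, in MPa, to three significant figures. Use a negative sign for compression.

-288 MPa

Free thermal expansion αLΔT = 16.7e-6 · 5900 · 87.1 = 8.582 mm.
The walls impose strain ε = −(8.582)/5900 = -1.4546e-03; σ = Eε = 198000 · -1.4546e-03 = -288 MPa.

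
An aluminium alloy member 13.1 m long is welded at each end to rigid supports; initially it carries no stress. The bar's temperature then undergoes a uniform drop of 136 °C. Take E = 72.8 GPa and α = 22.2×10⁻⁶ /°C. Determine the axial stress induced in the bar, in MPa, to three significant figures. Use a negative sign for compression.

220 MPa

Free thermal expansion αLΔT = 22.2e-6 · 13100 · -136 = -39.55 mm.
The walls impose strain ε = −(-39.55)/13100 = 3.0192e-03; σ = Eε = 72800 · 3.0192e-03 = 219.8 MPa.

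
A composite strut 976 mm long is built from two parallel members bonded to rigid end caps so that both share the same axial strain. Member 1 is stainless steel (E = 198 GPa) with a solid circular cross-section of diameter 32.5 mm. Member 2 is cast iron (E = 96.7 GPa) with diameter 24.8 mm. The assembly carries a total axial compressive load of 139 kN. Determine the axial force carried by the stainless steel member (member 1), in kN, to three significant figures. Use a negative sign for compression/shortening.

A_1 = 829.6 mm².
A_2 = 483.1 mm².
Equal strain + equilibrium ⇒ each member carries load in proportion to AE: A₁E₁ = 164300000 N, A₂E₂ = 46710000 N, ΣAE = 211000000 N.
F₁ = P·A₁E₁/ΣAE = -139000·164300000/211000000 = -108200 N.

-108 kN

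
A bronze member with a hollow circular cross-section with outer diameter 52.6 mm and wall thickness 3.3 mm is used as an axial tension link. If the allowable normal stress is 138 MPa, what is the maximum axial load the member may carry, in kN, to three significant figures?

A = 511.1 mm².
P_max = σ_allow · A = 138 · 511.1 = 70530 N = 70.53 kN.

70.5 kN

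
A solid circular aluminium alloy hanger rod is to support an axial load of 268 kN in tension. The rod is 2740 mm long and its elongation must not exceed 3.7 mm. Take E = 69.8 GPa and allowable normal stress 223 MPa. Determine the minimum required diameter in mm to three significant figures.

60.2 mm

Required area A ≥ P/σ_allow = 268000/223 = 1202 mm².
For a solid circular section, d ≥ √(4A/π) = 39.12 mm.
Elongation limit: A ≥ PL/(Eδ_allow) = 268000·2740/(69800·3.7) = 2843 mm² ⇒ d ≥ 60.17 mm.
The elongation limit governs.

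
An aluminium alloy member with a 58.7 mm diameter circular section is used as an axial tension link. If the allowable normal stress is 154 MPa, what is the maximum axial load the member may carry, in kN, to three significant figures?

417 kN

A = 2706 mm².
P_max = σ_allow · A = 154 · 2706 = 416800 N = 416.8 kN.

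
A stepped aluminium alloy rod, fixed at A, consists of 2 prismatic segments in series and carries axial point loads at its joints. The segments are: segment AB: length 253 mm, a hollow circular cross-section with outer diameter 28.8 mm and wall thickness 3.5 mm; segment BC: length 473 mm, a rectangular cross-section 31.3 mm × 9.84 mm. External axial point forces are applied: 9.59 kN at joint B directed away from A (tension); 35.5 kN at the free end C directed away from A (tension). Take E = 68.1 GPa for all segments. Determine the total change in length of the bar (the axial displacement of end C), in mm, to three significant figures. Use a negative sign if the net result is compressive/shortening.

1.40 mm

Internal axial forces (sectioning from the free end, tension +): N_BC = 35.5 kN, N_AB = 45.09 kN.
A_AB = 278.2 mm².
A_BC = 308 mm².
δ_AB = 45090·253/(278.2·68100) = 0.6022 mm
δ_BC = 35500·473/(308·68100) = 0.8006 mm
δ = Σδ_i = 1.403 mm.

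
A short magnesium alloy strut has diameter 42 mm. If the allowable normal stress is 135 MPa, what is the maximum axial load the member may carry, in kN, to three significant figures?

187 kN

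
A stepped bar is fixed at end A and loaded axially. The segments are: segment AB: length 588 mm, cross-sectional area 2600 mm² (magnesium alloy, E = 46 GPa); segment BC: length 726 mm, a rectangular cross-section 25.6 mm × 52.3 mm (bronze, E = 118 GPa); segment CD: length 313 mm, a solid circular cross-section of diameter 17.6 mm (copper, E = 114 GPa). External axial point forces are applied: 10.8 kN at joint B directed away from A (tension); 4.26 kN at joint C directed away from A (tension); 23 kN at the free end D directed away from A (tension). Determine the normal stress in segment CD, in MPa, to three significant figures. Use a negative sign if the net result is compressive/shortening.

Internal axial forces (sectioning from the free end, tension +): N_CD = 23 kN, N_BC = 27.26 kN, N_AB = 38.06 kN.
A_CD = 243.3 mm².
σ_CD = N_CD/A_CD = 23000/243.3 = 94.54 MPa.

94.5 MPa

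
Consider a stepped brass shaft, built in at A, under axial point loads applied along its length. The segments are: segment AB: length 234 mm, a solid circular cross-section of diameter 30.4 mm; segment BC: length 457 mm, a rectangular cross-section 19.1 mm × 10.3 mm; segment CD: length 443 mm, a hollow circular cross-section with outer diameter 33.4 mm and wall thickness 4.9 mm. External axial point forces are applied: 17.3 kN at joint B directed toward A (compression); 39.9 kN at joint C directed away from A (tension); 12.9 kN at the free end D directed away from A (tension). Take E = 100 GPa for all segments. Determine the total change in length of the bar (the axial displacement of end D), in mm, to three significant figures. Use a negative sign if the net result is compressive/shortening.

Internal axial forces (sectioning from the free end, tension +): N_CD = 12.9 kN, N_BC = 52.8 kN, N_AB = 35.5 kN.
A_AB = 725.8 mm².
A_BC = 196.7 mm².
A_CD = 438.7 mm².
δ_AB = 35500·234/(725.8·100000) = 0.1144 mm
δ_BC = 52800·457/(196.7·100000) = 1.227 mm
δ_CD = 12900·443/(438.7·100000) = 0.1303 mm
δ = Σδ_i = 1.471 mm.

1.47 mm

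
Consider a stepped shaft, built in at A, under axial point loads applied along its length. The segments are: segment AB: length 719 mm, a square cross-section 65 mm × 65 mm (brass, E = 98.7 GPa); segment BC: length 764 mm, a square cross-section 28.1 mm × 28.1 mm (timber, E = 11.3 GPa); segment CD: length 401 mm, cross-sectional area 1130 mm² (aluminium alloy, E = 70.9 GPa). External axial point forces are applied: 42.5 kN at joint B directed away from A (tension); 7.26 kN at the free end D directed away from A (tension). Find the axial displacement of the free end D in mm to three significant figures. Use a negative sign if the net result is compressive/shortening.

0.744 mm

Internal axial forces (sectioning from the free end, tension +): N_CD = 7.26 kN, N_BC = 7.26 kN, N_AB = 49.76 kN.
A_AB = 4225 mm².
A_BC = 789.6 mm².
δ_AB = 49760·719/(4225·98700) = 0.0858 mm
δ_BC = 7260·764/(789.6·11300) = 0.6216 mm
δ_CD = 7260·401/(1130·70900) = 0.03634 mm
δ = Σδ_i = 0.7438 mm.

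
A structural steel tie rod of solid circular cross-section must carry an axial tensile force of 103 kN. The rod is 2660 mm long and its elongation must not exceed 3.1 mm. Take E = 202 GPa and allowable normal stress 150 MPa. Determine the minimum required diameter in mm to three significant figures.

29.6 mm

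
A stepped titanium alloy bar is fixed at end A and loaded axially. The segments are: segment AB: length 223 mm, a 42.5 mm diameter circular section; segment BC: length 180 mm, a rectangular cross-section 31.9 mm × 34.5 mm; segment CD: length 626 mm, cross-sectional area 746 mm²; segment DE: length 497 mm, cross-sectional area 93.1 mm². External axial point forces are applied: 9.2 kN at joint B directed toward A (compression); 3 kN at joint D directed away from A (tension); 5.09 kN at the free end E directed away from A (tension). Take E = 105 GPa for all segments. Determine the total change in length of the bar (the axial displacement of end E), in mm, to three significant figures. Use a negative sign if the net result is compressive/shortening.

Internal axial forces (sectioning from the free end, tension +): N_DE = 5.09 kN, N_CD = 8.09 kN, N_BC = 8.09 kN, N_AB = -1.11 kN.
A_AB = 1419 mm².
A_BC = 1101 mm².
δ_AB = -1110·223/(1419·105000) = -0.001662 mm
δ_BC = 8090·180/(1101·105000) = 0.0126 mm
δ_CD = 8090·626/(746·105000) = 0.06465 mm
δ_DE = 5090·497/(93.1·105000) = 0.2588 mm
δ = Σδ_i = 0.3344 mm.

0.334 mm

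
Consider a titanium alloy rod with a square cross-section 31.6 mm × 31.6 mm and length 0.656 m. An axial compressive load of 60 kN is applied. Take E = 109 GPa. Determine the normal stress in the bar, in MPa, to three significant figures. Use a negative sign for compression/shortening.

-60.1 MPa

A = 998.6 mm².
σ = N/A = -60000/998.6 = -60.09 MPa.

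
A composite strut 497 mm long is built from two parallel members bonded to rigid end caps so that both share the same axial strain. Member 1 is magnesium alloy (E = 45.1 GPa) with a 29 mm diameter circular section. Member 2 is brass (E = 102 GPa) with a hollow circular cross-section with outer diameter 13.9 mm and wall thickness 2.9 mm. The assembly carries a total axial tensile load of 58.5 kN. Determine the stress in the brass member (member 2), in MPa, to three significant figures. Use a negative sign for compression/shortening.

A_1 = 660.5 mm².
A_2 = 100.2 mm².
Equal strain + equilibrium ⇒ each member carries load in proportion to AE: A₁E₁ = 29790000 N, A₂E₂ = 10220000 N, ΣAE = 40010000 N.
σ₂ = P·E₂/ΣAE = 58500·102000/40010000 = 149.1 MPa.

149 MPa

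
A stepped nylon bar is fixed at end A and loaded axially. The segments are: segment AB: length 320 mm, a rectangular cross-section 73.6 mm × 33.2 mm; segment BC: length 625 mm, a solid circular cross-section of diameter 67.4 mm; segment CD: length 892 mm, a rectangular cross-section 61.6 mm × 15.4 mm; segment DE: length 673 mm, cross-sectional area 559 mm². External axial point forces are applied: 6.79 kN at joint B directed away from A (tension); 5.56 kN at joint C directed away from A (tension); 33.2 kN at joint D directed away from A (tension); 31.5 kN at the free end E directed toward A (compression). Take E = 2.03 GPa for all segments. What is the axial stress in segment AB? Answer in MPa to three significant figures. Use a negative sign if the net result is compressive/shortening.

5.75 MPa

Internal axial forces (sectioning from the free end, tension +): N_DE = -31.5 kN, N_CD = 1.7 kN, N_BC = 7.26 kN, N_AB = 14.05 kN.
A_AB = 2444 mm².
σ_AB = N_AB/A_AB = 14050/2444 = 5.75 MPa.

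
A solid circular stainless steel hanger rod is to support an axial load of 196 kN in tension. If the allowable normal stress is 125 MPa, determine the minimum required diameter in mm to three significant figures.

44.7 mm

Required area A ≥ P/σ_allow = 196000/125 = 1568 mm².
For a solid circular section, d ≥ √(4A/π) = 44.68 mm.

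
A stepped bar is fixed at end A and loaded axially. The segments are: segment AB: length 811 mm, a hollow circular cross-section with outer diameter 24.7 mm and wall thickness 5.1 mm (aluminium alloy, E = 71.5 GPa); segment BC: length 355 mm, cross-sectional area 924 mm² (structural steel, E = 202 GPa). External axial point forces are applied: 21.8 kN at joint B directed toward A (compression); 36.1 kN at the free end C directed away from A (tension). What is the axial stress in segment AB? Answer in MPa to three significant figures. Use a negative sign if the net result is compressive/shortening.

45.5 MPa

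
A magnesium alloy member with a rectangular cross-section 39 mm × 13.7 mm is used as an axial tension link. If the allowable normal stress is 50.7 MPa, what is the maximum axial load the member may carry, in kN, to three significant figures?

A = 534.3 mm².
P_max = σ_allow · A = 50.7 · 534.3 = 27090 N = 27.09 kN.

27.1 kN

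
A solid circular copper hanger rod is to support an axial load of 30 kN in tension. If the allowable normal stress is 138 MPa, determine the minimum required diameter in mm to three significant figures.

16.6 mm

Required area A ≥ P/σ_allow = 30000/138 = 217.4 mm².
For a solid circular section, d ≥ √(4A/π) = 16.64 mm.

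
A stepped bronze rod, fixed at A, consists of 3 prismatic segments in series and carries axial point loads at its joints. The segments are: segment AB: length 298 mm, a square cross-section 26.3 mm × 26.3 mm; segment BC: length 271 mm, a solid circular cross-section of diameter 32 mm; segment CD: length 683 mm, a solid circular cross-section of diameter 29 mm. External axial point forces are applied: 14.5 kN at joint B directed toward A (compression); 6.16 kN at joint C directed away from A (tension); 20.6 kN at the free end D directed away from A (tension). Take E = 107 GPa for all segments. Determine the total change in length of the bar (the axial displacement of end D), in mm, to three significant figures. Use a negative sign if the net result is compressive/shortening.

Internal axial forces (sectioning from the free end, tension +): N_CD = 20.6 kN, N_BC = 26.76 kN, N_AB = 12.26 kN.
A_AB = 691.7 mm².
A_BC = 804.2 mm².
A_CD = 660.5 mm².
δ_AB = 12260·298/(691.7·107000) = 0.04936 mm
δ_BC = 26760·271/(804.2·107000) = 0.08427 mm
δ_CD = 20600·683/(660.5·107000) = 0.1991 mm
δ = Σδ_i = 0.3327 mm.

0.333 mm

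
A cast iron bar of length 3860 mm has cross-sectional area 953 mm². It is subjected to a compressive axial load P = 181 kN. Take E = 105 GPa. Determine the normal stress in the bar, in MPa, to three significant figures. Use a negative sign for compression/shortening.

σ = N/A = -181000/953 = -189.9 MPa.

-190 MPa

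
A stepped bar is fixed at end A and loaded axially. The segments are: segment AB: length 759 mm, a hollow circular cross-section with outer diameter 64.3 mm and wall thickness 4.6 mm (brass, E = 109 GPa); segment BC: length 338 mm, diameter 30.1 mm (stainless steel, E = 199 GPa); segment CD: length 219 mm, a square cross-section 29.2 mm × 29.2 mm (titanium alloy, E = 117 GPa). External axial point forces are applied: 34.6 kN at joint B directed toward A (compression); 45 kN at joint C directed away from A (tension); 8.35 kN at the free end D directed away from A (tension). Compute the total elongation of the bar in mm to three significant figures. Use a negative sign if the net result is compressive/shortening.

0.297 mm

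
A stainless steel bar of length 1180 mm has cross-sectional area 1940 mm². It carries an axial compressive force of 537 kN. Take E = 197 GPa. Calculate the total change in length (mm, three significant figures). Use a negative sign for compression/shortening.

-1.66 mm

δ_mech = NL/(AE) = -537000·1180/(1940·197000) = -1.658 mm.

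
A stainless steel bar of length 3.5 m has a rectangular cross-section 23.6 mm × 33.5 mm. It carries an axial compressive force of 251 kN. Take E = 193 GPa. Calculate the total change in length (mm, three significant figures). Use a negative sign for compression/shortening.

-5.76 mm

A = 790.6 mm².
δ_mech = NL/(AE) = -251000·3500/(790.6·193000) = -5.757 mm.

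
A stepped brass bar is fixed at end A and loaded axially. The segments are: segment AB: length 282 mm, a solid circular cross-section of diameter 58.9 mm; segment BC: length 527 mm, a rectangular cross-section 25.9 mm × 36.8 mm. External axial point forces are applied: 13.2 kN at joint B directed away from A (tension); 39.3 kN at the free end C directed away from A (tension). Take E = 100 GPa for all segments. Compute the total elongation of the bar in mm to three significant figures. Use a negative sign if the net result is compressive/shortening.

0.272 mm

Internal axial forces (sectioning from the free end, tension +): N_BC = 39.3 kN, N_AB = 52.5 kN.
A_AB = 2725 mm².
A_BC = 953.1 mm².
δ_AB = 52500·282/(2725·100000) = 0.05434 mm
δ_BC = 39300·527/(953.1·100000) = 0.2173 mm
δ = Σδ_i = 0.2716 mm.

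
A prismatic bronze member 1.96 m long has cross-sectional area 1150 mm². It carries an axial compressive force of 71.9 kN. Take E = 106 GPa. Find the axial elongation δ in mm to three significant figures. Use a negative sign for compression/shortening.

-1.16 mm

δ_mech = NL/(AE) = -71900·1960/(1150·106000) = -1.156 mm.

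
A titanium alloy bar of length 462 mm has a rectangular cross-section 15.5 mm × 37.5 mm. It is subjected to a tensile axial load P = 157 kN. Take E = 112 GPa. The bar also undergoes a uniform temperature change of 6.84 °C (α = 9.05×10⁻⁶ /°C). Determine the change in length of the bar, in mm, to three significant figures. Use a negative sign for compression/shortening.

A = 581.2 mm².
δ_mech = NL/(AE) = 157000·462/(581.2·112000) = 1.114 mm.
δ_thermal = αLΔT = 9.05e-6·462·6.84 = 0.0286 mm.
δ = δ_mech + δ_thermal = 1.143 mm.

1.14 mm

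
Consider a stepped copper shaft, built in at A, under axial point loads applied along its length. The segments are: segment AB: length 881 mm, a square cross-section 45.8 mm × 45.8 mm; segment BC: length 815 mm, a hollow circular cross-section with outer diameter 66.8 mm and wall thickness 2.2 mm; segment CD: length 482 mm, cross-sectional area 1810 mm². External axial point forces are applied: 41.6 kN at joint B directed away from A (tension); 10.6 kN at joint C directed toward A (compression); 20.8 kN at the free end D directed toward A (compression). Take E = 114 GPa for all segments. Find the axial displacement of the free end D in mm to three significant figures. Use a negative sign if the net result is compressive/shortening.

-0.514 mm

Internal axial forces (sectioning from the free end, tension +): N_CD = -20.8 kN, N_BC = -31.4 kN, N_AB = 10.2 kN.
A_AB = 2098 mm².
A_BC = 446.5 mm².
δ_AB = 10200·881/(2098·114000) = 0.03758 mm
δ_BC = -31400·815/(446.5·114000) = -0.5028 mm
δ_CD = -20800·482/(1810·114000) = -0.04859 mm
δ = Σδ_i = -0.5138 mm.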